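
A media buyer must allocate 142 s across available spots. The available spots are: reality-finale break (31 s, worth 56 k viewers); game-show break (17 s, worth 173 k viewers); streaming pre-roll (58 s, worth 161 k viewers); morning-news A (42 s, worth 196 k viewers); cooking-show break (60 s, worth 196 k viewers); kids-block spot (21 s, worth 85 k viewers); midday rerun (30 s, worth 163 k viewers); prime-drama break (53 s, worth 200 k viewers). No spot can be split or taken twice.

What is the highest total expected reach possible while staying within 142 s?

Taking the top-ratio spots first gives reality-finale break + game-show break + morning-news A + kids-block spot + midday rerun for 673 (141 s).
The 52 s tied up in reality-finale break and kids-block spot is better spent on prime-drama break — total rises to 732 (142 s).
Runner-up reality-finale break + game-show break + morning-news A + kids-block spot + midday rerun tops out at 673.

732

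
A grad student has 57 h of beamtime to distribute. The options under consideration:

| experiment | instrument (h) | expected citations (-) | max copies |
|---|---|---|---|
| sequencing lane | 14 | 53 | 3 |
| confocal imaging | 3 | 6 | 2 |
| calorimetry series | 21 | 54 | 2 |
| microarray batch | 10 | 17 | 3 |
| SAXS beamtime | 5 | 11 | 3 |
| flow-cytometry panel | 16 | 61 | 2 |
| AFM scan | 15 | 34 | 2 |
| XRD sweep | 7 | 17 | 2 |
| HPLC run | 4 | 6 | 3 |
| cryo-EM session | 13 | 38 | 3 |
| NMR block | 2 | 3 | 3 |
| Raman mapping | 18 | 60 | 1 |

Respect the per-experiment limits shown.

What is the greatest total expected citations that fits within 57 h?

205

The ratio heuristic lands on sequencing lane + confocal imaging + 2×flow-cytometry panel + XRD sweep (198) but leaves 1 h idle.
Using the slack differently, 2×sequencing lane + flow-cytometry panel + cryo-EM session comes to 205 at 57 h.
Nothing else within 57 h beats 205.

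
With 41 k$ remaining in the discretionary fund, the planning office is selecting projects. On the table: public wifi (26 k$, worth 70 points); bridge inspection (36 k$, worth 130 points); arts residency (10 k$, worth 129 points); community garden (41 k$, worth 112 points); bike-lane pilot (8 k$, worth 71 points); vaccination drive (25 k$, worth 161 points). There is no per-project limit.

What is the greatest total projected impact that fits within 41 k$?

516

Ranking by ratio (projected impact/k$): arts residency 12.90, bike-lane pilot 8.88, vaccination drive 6.44.
The ratio ordering already packs tightly: 4×arts residency, 40 k$, 516.
That's the maximum — no swap from here does better than 516.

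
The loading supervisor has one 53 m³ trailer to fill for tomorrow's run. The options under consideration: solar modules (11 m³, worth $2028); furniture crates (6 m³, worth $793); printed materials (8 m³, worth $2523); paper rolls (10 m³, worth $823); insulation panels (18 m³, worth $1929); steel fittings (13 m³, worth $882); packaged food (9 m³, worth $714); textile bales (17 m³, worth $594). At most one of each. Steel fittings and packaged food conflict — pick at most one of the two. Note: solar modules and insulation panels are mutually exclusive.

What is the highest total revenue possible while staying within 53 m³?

Best packing: solar modules + furniture crates + printed materials + paper rolls + steel fittings — 48 m³, 7049 total.
Nothing else feasible within 53 m³ beats 7049.

7049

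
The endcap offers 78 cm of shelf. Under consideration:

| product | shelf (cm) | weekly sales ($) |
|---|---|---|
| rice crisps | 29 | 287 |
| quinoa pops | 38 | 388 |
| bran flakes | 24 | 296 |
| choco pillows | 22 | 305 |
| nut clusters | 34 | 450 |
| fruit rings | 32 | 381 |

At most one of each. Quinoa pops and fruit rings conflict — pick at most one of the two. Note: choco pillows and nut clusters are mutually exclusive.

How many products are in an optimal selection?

3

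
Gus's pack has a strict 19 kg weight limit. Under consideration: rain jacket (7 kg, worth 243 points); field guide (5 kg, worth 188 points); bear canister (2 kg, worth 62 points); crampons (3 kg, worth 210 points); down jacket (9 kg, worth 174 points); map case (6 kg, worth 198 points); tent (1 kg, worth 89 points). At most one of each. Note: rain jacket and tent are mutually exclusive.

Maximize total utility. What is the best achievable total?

Taking field guide + bear canister + crampons + map case + tent: 17 kg used, 747 in utility.

747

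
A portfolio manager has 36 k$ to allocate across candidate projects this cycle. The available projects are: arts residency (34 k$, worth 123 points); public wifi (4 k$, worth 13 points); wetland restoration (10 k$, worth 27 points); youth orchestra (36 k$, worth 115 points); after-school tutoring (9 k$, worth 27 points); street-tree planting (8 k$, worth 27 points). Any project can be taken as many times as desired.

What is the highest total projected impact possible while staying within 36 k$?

Density check — arts residency 3.62, street-tree planting 3.38, public wifi 3.25, youth orchestra 3.19 are the best per k$.
Taking arts residency: 34 k$ used, 123 in projected impact.
The spare 2 k$ is too small for any remaining project, and no exchange beats 123.

123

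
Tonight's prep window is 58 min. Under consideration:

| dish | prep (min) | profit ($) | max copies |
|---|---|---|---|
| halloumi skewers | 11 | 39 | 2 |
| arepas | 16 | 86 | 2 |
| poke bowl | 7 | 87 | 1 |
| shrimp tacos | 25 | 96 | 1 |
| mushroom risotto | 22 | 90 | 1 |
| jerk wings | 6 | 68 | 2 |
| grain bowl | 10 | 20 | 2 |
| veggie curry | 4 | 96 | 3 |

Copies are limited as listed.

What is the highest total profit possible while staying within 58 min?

Density check — veggie curry 24.00, poke bowl 12.43, jerk wings 11.33 are the best per min.
Taking halloumi skewers + arepas + poke bowl + 2×jerk wings + 3×veggie curry: 58 min used, 636 in profit.
Nothing else within 58 min beats 636.

636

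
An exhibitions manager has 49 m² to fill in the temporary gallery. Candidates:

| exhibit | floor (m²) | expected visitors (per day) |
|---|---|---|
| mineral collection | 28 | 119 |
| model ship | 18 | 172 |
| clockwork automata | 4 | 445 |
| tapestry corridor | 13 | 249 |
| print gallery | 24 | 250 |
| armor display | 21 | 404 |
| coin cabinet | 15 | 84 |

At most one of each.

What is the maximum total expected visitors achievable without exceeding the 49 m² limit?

Filling by ratio: clockwork automata + tapestry corridor + armor display for 1098, with 11 m² left unused.
Replace tapestry corridor with print gallery: the trade gains 1 net, giving 1099 at 49 m².
An exhaustive check of the 128 subsets confirms 1099.

1099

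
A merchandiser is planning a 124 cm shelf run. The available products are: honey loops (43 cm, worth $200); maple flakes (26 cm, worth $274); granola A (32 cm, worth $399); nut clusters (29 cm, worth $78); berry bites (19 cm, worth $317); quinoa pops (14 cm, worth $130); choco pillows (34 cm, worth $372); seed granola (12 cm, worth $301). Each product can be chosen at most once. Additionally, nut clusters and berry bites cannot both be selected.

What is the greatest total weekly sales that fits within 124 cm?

1663

Ranking by ratio (weekly sales/cm): seed granola 25.08, berry bites 16.68, granola A 12.47.
Taking maple flakes + granola A + berry bites + choco pillows + seed granola: 123 cm used, 1663 in weekly sales.
Next best is granola A + berry bites + quinoa pops + choco pillows + seed granola at 1519 (111 cm) — short by 144.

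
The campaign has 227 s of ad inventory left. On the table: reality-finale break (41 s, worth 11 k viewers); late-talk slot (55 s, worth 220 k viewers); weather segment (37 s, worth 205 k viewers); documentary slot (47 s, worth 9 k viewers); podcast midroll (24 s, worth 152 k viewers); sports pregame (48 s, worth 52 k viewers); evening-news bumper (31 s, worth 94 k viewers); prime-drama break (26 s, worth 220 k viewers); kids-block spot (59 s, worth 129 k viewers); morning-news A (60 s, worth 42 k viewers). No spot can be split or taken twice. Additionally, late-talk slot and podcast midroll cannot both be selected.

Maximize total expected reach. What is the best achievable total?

868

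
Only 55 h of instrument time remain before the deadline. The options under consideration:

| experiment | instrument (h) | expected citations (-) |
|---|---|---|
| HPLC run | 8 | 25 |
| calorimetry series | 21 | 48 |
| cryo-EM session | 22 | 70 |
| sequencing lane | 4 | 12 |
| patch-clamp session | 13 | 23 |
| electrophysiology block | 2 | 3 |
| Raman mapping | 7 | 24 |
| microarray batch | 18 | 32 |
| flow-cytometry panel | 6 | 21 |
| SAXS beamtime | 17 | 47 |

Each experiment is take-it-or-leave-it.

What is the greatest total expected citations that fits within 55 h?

166

Filling by ratio: HPLC run + cryo-EM session + sequencing lane + electrophysiology block + Raman mapping + flow-cytometry panel for 155, with 6 h left unused.
The 12 h tied up in sequencing lane and electrophysiology block and flow-cytometry panel is better spent on SAXS beamtime — total rises to 166 (54 h).
HPLC run + cryo-EM session + electrophysiology block + flow-cytometry panel + SAXS beamtime (55 h) also reaches 166 — a tie, but nothing goes higher.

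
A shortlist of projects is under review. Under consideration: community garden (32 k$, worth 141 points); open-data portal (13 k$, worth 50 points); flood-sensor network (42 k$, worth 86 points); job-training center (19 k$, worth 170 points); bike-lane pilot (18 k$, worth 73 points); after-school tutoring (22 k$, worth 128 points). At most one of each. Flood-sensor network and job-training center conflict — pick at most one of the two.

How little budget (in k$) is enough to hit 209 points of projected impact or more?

32

Need the lightest bundle worth ≥ 209.
open-data portal + job-training center reaches 220 using 32 k$.
No combination under 32 k$ hits 209.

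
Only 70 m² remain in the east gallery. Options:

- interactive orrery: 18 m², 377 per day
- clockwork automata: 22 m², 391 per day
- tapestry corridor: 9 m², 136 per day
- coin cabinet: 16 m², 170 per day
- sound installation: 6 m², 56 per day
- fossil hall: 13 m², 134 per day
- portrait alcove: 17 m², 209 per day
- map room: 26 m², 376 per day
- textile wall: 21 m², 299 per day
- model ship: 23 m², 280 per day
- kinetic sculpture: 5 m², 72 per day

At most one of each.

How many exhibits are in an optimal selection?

4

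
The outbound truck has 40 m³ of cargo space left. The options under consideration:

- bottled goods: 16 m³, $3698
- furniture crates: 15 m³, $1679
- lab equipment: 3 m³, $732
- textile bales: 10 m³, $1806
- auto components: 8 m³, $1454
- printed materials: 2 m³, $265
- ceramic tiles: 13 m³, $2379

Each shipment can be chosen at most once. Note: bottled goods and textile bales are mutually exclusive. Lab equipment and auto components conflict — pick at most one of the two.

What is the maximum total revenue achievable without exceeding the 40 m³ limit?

Best packing: bottled goods + auto components + printed materials + ceramic tiles — 39 m³, 7796 total.
No other feasible combination exceeds 7796.

7796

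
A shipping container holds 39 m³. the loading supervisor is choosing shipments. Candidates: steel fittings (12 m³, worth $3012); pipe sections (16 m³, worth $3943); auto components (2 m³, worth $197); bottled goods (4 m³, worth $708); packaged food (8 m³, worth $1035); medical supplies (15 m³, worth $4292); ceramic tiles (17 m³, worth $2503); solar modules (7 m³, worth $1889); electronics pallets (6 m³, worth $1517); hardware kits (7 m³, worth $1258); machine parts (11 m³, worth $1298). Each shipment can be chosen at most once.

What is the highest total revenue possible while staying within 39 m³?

10124

By revenue per m³: medical supplies 286.13, solar modules 269.86, electronics pallets 252.83 lead.
A density-first pass picks bottled goods + medical supplies + solar modules + electronics pallets + hardware kits — 9664 at 39 m³.
Replace bottled goods and electronics pallets and hardware kits with pipe sections: the trade gains 460 net, giving 10124 at 38 m³.
Runner-up pipe sections + auto components + medical supplies + electronics pallets tops out at 9949.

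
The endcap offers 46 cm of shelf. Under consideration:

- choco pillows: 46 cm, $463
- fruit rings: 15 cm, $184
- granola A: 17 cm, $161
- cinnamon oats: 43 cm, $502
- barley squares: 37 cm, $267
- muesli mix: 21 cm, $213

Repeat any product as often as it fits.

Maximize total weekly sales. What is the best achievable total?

552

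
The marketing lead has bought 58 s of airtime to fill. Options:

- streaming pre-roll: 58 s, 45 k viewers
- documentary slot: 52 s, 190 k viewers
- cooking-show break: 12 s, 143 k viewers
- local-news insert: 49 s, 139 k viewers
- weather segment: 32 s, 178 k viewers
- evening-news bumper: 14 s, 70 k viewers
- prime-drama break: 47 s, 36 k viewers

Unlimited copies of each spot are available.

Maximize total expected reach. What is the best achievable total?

572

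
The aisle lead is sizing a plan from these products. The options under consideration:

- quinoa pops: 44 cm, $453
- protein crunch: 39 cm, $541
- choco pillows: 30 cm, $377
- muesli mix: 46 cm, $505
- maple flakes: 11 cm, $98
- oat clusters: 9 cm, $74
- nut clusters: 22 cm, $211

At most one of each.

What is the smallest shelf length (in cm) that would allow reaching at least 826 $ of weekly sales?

69

Minimise cm subject to total weekly sales ≥ 826.
Taking protein crunch + choco pillows gives 918 (≥ 826) for 69 cm.
Below 69 cm the best achievable stays under 826.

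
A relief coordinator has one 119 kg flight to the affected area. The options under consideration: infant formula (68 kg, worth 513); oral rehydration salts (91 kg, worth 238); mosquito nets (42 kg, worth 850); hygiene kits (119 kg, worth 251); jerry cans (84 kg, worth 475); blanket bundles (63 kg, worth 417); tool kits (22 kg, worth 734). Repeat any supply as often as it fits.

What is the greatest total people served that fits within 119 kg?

3670

By people served per kg: tool kits 33.36, mosquito nets 20.24, infant formula 7.54, blanket bundles 6.62 lead.
Best packing: 5×tool kits — 110 kg, 3670 total.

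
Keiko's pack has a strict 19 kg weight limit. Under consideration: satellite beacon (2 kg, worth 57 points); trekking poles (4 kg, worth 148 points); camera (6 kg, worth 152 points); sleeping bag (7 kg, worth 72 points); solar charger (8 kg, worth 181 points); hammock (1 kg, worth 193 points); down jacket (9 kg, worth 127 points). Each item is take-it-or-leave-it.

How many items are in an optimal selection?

4

The maximum utility within 19 kg is 674.
For example trekking poles + camera + solar charger + hammock achieves it, using 19 kg.
Every optimal selection uses 4 items.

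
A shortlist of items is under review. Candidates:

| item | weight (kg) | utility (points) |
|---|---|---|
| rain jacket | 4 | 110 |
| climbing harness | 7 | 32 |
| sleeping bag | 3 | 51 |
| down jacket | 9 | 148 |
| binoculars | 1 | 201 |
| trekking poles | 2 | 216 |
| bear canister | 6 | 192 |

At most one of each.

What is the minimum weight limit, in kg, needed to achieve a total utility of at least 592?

9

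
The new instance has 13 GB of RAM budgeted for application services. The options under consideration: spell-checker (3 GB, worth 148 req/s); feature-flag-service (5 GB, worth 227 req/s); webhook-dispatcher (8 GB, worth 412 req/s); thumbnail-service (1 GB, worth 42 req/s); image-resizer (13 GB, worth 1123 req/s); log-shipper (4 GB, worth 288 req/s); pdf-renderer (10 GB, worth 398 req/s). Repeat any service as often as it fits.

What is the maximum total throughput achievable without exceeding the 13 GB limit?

1123

By throughput per GB: image-resizer 86.38, log-shipper 72.00, webhook-dispatcher 51.50 lead.
The ratio ordering already packs tightly: image-resizer, 13 GB, 1123.
That's the maximum — no swap from here does better than 1123.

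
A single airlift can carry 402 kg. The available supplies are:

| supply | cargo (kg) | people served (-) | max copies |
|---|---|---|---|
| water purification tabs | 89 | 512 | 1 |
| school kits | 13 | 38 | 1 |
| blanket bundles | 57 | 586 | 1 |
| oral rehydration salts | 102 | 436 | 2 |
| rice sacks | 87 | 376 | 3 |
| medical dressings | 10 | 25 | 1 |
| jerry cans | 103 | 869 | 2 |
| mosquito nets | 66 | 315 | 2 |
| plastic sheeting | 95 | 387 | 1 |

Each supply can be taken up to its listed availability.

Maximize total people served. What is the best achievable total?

Ranking by ratio (people served/kg): blanket bundles 10.28, jerry cans 8.44, water purification tabs 5.75, mosquito nets 4.77.
The ratio heuristic lands on water purification tabs + school kits + blanket bundles + medical dressings + 2×jerry cans (2899) but leaves 27 kg idle.
Replace water purification tabs and school kits and medical dressings with 2×mosquito nets: the trade gains 55 net, giving 2954 at 395 kg.

2954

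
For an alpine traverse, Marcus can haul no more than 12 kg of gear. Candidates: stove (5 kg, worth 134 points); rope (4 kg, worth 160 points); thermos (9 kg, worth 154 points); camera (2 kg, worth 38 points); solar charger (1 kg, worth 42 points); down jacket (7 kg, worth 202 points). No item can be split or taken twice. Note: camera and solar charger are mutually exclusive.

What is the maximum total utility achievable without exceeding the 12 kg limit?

404

Best packing: rope + solar charger + down jacket — 12 kg, 404 total.
Next best is rope + down jacket at 362 (11 kg) — short by 42.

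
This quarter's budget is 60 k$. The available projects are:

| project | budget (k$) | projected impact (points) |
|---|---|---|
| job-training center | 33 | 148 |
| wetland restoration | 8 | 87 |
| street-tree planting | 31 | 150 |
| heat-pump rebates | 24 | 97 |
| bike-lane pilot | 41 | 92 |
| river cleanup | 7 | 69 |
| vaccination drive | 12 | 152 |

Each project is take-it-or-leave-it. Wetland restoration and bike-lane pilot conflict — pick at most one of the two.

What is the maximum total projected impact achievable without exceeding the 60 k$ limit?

458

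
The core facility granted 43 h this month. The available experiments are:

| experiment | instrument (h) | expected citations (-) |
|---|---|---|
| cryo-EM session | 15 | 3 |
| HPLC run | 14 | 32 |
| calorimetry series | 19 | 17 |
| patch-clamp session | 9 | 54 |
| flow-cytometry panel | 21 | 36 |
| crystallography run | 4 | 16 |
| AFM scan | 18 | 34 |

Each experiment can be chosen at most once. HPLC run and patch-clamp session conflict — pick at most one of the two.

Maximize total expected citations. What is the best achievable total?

106

Best packing: patch-clamp session + flow-cytometry panel + crystallography run — 34 h, 106 total.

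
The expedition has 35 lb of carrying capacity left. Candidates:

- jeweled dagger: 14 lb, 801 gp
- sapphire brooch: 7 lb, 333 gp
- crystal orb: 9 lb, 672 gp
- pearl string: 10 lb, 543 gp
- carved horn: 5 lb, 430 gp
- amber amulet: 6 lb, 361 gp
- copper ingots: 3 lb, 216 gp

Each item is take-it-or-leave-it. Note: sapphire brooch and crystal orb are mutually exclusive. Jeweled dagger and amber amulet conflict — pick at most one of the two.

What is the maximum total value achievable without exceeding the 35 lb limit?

2222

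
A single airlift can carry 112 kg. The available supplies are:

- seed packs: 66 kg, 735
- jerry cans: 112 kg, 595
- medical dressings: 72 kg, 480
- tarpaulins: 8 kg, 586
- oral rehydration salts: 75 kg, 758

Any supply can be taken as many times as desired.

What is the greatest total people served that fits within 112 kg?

8204

Best packing: 14×tarpaulins — 112 kg, 8204 total.
That's the maximum — no swap from here does better than 8204.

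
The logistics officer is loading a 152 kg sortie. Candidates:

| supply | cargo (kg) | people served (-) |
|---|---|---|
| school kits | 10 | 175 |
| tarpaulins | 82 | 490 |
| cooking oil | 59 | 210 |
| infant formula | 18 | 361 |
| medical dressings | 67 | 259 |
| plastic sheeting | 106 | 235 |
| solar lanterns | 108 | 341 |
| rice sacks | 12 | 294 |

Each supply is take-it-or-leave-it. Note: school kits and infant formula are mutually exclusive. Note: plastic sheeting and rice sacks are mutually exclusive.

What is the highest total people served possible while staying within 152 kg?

1145

Tarpaulins + infant formula + rice sacks uses 112 of the 152 kg and totals 1145.
Next best is infant formula + solar lanterns + rice sacks at 996 (138 kg) — short by 149.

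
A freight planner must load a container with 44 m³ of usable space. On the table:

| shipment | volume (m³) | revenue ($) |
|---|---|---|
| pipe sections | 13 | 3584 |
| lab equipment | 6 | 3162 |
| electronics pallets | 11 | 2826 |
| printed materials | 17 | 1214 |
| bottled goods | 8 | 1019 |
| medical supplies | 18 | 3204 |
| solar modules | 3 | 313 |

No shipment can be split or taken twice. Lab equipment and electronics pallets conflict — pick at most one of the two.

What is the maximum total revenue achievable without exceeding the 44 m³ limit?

Best packing: pipe sections + lab equipment + medical supplies + solar modules — 40 m³, 10263 total.

10263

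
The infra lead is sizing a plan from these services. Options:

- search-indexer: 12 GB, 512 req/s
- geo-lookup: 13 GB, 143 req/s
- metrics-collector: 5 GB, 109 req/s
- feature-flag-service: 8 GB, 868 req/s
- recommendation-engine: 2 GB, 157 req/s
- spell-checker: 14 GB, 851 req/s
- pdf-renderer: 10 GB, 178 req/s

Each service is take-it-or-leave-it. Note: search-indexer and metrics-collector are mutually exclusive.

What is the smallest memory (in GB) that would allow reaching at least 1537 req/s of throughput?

Look for the lowest-memory combination reaching 1537.
Taking search-indexer + feature-flag-service + recommendation-engine gives 1537 (≥ 1537) for 22 GB.
No combination under 22 GB hits 1537.

22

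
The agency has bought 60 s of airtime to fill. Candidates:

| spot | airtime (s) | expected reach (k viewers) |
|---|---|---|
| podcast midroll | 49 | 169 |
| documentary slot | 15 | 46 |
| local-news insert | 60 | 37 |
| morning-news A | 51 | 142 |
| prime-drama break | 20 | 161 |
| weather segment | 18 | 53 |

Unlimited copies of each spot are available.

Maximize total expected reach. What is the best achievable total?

3×prime-drama break uses 60 of the 60 s and totals 483.
That's the maximum — no swap from here does better than 483.

483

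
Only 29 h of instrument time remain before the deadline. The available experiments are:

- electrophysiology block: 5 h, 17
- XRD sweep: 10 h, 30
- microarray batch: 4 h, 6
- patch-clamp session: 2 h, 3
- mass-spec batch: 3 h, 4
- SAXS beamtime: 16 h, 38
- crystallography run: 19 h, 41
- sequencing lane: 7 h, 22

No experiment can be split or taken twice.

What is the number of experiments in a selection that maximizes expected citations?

Best achievable expected citations is 79.
One optimal bundle: electrophysiology block + XRD sweep + microarray batch + mass-spec batch + sequencing lane (29 h).
Any selection reaching 79 contains exactly 5 experiments.

5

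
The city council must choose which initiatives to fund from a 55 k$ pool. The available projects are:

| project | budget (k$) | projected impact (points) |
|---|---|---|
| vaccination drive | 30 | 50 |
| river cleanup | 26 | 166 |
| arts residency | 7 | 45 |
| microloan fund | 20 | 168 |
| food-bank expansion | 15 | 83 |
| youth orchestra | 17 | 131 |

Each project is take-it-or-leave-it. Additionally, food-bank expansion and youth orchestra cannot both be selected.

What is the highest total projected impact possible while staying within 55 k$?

379

Greedy by ratio would take arts residency + microloan fund + youth orchestra: 44 k$ used, total 344.
Dropping youth orchestra frees 17 k$; slotting in river cleanup (26 k$) lifts the total to 379 at 53 k$.
The closest alternative, arts residency + microloan fund + youth orchestra, reaches only 344.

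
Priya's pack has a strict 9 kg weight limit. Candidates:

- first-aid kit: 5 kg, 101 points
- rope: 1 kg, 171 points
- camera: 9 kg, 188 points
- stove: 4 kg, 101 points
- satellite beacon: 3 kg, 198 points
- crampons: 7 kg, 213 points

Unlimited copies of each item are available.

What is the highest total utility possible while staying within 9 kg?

9×rope uses 9 of the 9 kg and totals 1539.
Nothing else within 9 kg beats 1539.

1539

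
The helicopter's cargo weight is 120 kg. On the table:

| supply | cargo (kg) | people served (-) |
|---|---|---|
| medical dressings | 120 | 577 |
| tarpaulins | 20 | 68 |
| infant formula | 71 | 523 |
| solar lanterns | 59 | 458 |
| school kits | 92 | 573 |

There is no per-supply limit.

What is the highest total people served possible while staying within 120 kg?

916

The ratio ordering already packs tightly: 2×solar lanterns, 118 kg, 916.
Nothing else within 120 kg beats 916.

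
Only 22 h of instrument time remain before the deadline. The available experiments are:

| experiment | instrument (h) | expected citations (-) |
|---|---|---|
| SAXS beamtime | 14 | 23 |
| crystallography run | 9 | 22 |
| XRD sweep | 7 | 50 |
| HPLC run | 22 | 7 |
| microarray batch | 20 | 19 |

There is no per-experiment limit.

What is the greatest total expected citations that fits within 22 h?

150

Best packing: 3×XRD sweep — 21 h, 150 total.
No other feasible combination exceeds 150.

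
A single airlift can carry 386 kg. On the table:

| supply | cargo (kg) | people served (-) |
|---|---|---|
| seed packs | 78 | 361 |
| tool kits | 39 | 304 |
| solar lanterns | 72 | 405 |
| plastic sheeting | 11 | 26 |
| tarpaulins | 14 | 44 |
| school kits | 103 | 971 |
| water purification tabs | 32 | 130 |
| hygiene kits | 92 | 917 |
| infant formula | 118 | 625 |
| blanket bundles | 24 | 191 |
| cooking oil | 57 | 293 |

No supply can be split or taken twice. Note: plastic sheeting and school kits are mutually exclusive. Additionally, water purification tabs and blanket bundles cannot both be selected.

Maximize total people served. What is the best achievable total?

Best packing: tool kits + school kits + hygiene kits + infant formula + blanket bundles — 376 kg, 3008 total.
Every other selection either busts 386 kg or breaks a pairing rule or fails to beat 3008.

3008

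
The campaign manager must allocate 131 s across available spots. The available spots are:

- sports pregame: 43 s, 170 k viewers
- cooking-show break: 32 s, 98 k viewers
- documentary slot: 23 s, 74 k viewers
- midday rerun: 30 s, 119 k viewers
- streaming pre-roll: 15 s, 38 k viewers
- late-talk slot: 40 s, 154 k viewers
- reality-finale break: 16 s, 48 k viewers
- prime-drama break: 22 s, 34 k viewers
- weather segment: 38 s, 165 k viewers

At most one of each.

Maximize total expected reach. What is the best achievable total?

A density-first pass picks sports pregame + midday rerun + reality-finale break + weather segment — 502 at 127 s.
Dropping sports pregame and reality-finale break frees 59 s; slotting in documentary slot + late-talk slot (63 s) lifts the total to 512 at 131 s.

512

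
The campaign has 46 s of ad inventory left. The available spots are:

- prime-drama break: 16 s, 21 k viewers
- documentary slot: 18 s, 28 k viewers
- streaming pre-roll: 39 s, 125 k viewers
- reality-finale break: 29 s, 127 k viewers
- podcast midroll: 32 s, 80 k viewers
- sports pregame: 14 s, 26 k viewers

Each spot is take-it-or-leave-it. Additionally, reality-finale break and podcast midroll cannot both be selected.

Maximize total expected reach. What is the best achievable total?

The ratio ordering already packs tightly: reality-finale break + sports pregame, 43 s, 153.
The closest alternative, prime-drama break + reality-finale break, reaches only 148.

153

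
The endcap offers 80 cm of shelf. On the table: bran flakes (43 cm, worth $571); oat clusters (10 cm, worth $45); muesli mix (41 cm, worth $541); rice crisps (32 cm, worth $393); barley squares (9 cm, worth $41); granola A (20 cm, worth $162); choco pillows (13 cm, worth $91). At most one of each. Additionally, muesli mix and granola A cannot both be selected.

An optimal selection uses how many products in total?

2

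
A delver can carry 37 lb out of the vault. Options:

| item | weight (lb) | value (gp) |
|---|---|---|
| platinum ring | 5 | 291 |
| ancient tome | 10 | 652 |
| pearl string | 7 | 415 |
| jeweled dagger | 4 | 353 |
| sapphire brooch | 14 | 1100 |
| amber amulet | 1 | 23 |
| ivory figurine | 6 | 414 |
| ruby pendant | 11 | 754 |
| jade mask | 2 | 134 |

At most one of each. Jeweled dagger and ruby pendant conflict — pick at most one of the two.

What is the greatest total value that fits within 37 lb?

2676

Taking ancient tome + jeweled dagger + sapphire brooch + amber amulet + ivory figurine + jade mask: 37 lb used, 2676 in value.
Nothing else feasible within 37 lb beats 2676.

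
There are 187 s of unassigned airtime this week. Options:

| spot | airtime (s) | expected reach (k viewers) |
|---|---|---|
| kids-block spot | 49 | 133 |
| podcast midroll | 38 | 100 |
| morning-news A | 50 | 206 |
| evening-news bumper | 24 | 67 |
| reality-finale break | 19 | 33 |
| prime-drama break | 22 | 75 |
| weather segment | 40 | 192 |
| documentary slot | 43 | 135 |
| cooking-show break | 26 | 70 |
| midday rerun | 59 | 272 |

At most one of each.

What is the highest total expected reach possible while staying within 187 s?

A density-first pass picks morning-news A + prime-drama break + weather segment + midday rerun — 745 at 171 s.
The 22 s tied up in prime-drama break is better spent on podcast midroll — total rises to 770 (187 s).

770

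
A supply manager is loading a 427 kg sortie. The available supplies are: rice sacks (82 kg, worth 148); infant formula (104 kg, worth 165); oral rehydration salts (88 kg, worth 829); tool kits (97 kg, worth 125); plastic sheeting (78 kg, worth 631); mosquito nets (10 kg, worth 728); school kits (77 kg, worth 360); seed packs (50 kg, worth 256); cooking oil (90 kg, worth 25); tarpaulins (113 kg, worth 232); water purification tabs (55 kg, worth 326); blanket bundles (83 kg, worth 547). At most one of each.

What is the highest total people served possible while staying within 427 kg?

A density-first pass picks oral rehydration salts + plastic sheeting + mosquito nets + seed packs + water purification tabs + blanket bundles — 3317 at 364 kg.
Replace seed packs with school kits: the trade gains 104 net, giving 3421 at 391 kg.
Runner-up oral rehydration salts + plastic sheeting + mosquito nets + school kits + seed packs + blanket bundles tops out at 3351.

3421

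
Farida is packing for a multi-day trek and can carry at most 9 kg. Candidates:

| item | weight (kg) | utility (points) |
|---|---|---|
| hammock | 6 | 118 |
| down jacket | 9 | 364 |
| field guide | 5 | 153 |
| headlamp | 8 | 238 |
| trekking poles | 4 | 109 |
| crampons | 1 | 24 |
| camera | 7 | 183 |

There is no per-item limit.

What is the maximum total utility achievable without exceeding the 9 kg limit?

364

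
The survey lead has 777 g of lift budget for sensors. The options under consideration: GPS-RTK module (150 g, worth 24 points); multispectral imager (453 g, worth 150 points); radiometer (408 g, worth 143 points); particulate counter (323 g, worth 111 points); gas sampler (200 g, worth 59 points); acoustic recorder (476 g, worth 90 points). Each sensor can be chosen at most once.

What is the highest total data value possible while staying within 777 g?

261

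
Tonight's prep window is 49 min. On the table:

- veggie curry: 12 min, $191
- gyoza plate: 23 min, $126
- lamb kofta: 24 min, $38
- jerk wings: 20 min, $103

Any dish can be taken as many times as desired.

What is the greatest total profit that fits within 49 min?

764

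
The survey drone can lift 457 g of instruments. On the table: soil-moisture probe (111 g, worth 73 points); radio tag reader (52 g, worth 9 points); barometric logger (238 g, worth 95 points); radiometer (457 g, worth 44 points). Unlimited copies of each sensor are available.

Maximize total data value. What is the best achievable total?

292

The ratio ordering already packs tightly: 4×soil-moisture probe, 444 g, 292.
That's the maximum — no swap from here does better than 292.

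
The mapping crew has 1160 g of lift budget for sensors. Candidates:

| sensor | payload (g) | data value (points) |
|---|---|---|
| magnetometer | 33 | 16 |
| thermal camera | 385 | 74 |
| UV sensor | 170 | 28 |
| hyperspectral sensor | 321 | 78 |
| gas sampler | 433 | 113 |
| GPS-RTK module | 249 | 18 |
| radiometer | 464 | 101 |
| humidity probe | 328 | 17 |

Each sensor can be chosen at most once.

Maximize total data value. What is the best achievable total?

Density check — magnetometer 0.48, gas sampler 0.26, hyperspectral sensor 0.24, radiometer 0.22 are the best per g.
A density-first pass picks magnetometer + UV sensor + hyperspectral sensor + gas sampler — 235 at 957 g.
Dropping magnetometer and UV sensor frees 203 g; slotting in thermal camera (385 g) lifts the total to 265 at 1139 g.
The spare 21 g is too small for any remaining sensor, and no exchange beats 265.

265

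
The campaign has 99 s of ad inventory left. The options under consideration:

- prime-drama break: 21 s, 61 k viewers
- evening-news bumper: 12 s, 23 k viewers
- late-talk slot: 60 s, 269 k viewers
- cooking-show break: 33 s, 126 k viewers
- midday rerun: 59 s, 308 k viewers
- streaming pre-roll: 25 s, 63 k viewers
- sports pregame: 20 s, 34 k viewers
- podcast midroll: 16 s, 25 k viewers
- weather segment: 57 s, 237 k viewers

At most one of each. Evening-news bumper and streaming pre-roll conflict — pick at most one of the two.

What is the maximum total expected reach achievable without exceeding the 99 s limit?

Cooking-show break + midday rerun uses 92 of the 99 s and totals 434.

434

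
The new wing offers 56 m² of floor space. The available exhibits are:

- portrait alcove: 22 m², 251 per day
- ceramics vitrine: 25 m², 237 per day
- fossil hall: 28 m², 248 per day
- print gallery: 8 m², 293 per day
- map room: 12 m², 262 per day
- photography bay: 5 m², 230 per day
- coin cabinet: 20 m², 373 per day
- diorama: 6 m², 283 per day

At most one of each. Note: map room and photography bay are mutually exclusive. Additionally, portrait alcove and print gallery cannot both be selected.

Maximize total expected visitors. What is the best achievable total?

1211

Print gallery + map room + coin cabinet + diorama uses 46 of the 56 m² and totals 1211.
That's the maximum — no feasible swap from here does better than 1211.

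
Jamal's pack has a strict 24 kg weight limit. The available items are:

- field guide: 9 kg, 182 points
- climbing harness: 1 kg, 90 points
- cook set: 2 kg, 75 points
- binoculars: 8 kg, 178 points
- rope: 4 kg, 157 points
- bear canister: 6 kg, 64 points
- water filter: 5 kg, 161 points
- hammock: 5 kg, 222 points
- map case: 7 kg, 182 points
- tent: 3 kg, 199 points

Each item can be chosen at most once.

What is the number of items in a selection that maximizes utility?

6

The maximum utility within 24 kg is 929.
climbing harness + cook set + water filter + hammock + map case + tent hits 929 at 23 kg.
Any selection reaching 929 contains exactly 6 items.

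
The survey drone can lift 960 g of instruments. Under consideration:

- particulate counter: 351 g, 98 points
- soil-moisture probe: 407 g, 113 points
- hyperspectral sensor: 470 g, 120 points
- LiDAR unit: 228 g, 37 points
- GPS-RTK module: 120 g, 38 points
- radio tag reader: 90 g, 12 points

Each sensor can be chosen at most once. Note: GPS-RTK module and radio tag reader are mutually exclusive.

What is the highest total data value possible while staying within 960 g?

Ranking by ratio (data value/g): GPS-RTK module 0.32, particulate counter 0.28, soil-moisture probe 0.28.
The ratio heuristic lands on particulate counter + soil-moisture probe + GPS-RTK module (249) but leaves 82 g idle.
Replace soil-moisture probe with hyperspectral sensor: the trade gains 7 net, giving 256 at 941 g.
Nothing else feasible within 960 g beats 256.

256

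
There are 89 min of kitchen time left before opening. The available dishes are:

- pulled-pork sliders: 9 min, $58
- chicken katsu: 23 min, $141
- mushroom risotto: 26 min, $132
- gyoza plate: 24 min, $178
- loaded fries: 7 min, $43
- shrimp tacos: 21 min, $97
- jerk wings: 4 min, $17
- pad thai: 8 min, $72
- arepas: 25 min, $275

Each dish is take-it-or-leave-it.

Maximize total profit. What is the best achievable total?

724

A density-first pass picks pulled-pork sliders + gyoza plate + loaded fries + jerk wings + pad thai + arepas — 643 at 77 min.
The 11 min tied up in loaded fries and jerk wings is better spent on chicken katsu — total rises to 724 (89 min).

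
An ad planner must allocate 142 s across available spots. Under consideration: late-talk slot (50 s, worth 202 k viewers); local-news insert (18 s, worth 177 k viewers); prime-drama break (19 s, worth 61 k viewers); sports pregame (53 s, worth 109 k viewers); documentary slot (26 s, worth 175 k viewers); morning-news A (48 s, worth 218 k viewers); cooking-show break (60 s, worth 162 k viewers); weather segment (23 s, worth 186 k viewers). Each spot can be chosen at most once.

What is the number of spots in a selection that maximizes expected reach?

The maximum expected reach within 142 s is 817.
For example local-news insert + prime-drama break + documentary slot + morning-news A + weather segment achieves it, using 134 s.
Any selection reaching 817 contains exactly 5 spots.

5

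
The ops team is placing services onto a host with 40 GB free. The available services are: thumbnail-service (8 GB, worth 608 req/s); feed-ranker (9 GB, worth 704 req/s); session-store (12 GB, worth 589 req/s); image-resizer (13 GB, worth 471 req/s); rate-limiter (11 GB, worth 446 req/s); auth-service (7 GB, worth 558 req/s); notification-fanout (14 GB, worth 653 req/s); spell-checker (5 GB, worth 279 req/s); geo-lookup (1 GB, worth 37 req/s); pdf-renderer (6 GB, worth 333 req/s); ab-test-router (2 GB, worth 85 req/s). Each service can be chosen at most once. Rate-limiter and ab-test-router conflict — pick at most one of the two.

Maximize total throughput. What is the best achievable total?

The ratio heuristic lands on thumbnail-service + feed-ranker + auth-service + spell-checker + geo-lookup + pdf-renderer + ab-test-router (2604) but leaves 2 GB idle.
The 12 GB tied up in spell-checker and geo-lookup and pdf-renderer is better spent on notification-fanout — total rises to 2608 (40 GB).
The closest alternative, thumbnail-service + feed-ranker + auth-service + spell-checker + geo-lookup + pdf-renderer + ab-test-router, reaches only 2604.

2608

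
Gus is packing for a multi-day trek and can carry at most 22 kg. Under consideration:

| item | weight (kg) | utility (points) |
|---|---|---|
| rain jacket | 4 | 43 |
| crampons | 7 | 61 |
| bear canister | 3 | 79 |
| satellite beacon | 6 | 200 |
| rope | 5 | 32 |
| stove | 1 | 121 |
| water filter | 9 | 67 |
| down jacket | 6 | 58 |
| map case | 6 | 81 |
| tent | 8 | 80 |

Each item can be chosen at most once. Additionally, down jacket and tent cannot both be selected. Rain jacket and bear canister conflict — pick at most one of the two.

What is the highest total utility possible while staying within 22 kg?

539

Bear canister + satellite beacon + stove + down jacket + map case uses 22 of the 22 kg and totals 539.
Runner-up bear canister + satellite beacon + rope + stove + map case tops out at 513.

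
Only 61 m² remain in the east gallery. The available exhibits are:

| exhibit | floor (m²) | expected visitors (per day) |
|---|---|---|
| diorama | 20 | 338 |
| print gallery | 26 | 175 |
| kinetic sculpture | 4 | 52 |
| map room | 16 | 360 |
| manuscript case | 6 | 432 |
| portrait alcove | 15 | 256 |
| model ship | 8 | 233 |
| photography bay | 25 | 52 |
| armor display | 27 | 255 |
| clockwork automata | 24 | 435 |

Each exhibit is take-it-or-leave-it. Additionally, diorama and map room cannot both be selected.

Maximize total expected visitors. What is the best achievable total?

1512

By expected visitors per m²: manuscript case 72.00, model ship 29.12, map room 22.50, clockwork automata 18.12 lead.
Taking kinetic sculpture + map room + manuscript case + model ship + clockwork automata: 58 m² used, 1512 in expected visitors.
Every other selection either busts 61 m² or breaks a pairing rule or fails to beat 1512.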